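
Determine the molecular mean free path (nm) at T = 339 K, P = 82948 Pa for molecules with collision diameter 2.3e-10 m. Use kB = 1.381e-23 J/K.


Mean free path: lambda = kB*T / (sqrt(2) * pi * d^2 * P)
lambda = 1.381e-23 * 339 / (sqrt(2) * pi * (2.3e-10)^2 * 82948)
lambda = 2.40141e-07 m
lambda = 240.14 nm

240.14


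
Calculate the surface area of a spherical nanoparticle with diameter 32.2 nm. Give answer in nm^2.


Radius r = 32.2/2 = 16.1 nm
Surface area SA = 4 * pi * r^2
SA = 4 * pi * (16.1)^2
SA = 3257.33 nm^2

3257.33


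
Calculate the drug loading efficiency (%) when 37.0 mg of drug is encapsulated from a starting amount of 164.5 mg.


Drug loading efficiency = (drug loaded / drug initial) * 100
DLE = 37.0 / 164.5 * 100
DLE = 0.2249 * 100
DLE = 22.49%

22.49


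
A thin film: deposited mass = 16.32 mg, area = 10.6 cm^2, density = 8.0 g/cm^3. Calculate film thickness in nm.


Convert: m = 16.32 mg = 1.6320e-05 kg, A = 10.6 cm^2 = 1.0600e-03 m^2, rho = 8.0 g/cm^3 = 8000 kg/m^3
t = m / (A * rho)
t = 1.6320e-05 / (1.0600e-03 * 8000)
t = 1.9245e-06 m = 1924.5 nm

1924.5


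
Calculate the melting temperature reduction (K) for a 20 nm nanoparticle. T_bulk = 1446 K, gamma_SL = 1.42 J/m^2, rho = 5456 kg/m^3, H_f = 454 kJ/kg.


Radius R = 20/2 = 10 nm = 1e-08 m
Convert H_f = 454 kJ/kg = 454000 J/kg
dT = 2 * gamma_SL * T_bulk / (rho * H_f * R)
dT = 2 * 1.42 * 1446 / (5456 * 454000 * 1e-08)
dT = 165.8 K

165.8


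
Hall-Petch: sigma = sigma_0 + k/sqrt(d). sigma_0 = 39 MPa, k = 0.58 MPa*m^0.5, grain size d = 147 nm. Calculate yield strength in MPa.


d = 147 nm = 1.47e-07 m
sqrt(d) = 0.0003834058
Hall-Petch contribution = k / sqrt(d) = 0.58 / 0.0003834058 = 1512.8 MPa
sigma = sigma_0 + k/sqrt(d) = 39 + 1512.8 = 1551.8 MPa

1551.8


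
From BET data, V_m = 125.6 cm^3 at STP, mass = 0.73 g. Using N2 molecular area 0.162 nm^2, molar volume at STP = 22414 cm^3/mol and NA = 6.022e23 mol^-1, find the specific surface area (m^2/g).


Number of moles in monolayer = V_m / 22414 = 125.6 / 22414 = 0.00560364
Number of molecules = moles * NA = 0.00560364 * 6.022e23
SA = molecules * sigma / mass
SA = (125.6 / 22414) * 6.022e23 * 0.162e-18 / 0.73
SA = 748.9 m^2/g

748.9


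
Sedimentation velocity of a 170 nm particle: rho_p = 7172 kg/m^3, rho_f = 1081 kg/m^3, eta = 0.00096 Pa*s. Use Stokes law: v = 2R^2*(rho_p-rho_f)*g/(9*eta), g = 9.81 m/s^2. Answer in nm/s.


Radius R = 170/2 nm = 8.5e-08 m
Density difference = 7172 - 1081 = 6091 kg/m^3
v = 2 * R^2 * (rho_p - rho_f) * g / (9 * eta)
v = 2 * (8.5e-08)^2 * 6091 * 9.81 / (9 * 0.00096)
v = 9.99336e-08 m/s = 99.9336 nm/s

99.9336


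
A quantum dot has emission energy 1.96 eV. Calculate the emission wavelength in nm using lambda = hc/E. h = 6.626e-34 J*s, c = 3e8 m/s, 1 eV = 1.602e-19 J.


Convert energy: E = 1.96 eV = 1.96 * 1.602e-19 = 3.13992e-19 J
lambda = h*c / E = 6.626e-34 * 3e8 / 3.13992e-19
lambda = 6.33073e-07 m = 633.1 nm

633.1


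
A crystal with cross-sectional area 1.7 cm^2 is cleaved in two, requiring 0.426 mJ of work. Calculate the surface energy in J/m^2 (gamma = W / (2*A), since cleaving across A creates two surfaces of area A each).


Convert: A = 1.7 cm^2 = 0.00017 m^2, W = 0.426 mJ = 0.000426 J
Cleaving exposes two faces of area A, so total new surface = 2*A and gamma = W / (2*A)
gamma = 0.000426 / (2 * 0.00017)
gamma = 1.253 J/m^2

1.253


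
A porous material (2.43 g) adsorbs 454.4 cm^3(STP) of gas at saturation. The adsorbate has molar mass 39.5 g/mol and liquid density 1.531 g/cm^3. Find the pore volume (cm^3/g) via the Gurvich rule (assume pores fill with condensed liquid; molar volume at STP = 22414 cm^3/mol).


Moles adsorbed n = V_ads / 22414 = 454.4 / 22414 = 2.027304e-02 mol
Liquid volume V_liq = n * M / rho_liq = 2.027304e-02 * 39.5 / 1.531 = 0.52305 cm^3
Specific pore volume V_pore = V_liq / m_sample = 0.52305 / 2.43
V_pore = 0.2152 cm^3/g

0.2152


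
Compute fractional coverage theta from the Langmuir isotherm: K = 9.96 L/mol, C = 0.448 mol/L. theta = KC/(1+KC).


Langmuir isotherm: theta = K*C / (1 + K*C)
K*C = 9.96 * 0.448 = 4.46208
theta = 4.46208 / (1 + 4.46208) = 4.46208 / 5.46208
theta = 0.8169

0.8169


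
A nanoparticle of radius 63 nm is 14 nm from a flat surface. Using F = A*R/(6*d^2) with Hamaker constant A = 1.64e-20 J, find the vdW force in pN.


Convert to SI: R = 63 nm = 6.3e-08 m, d = 14 nm = 1.4e-08 m
F = A * R / (6 * d^2)
F = 1.64e-20 * 6.3e-08 / (6 * (1.4e-08)^2)
F = 8.78571e-13 N = 0.879 pN

0.879


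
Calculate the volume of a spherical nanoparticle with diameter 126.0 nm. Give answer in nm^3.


Radius r = 126.0/2 = 63 nm
Volume V = (4/3) * pi * r^3
V = (4/3) * pi * (63)^3
V = 1047394.42 nm^3

1047394.42


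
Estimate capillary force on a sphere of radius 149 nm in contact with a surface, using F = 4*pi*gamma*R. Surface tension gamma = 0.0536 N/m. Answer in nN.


Convert radius: R = 149 nm = 1.49e-07 m
F = 4 * pi * gamma * R
F = 4 * pi * 0.0536 * 1.49e-07
F = 1.0036e-07 N = 100.3601 nN

100.3601


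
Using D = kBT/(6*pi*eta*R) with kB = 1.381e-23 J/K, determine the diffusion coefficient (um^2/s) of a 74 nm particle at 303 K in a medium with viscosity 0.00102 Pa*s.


Radius R = 74/2 = 37 nm = 3.7e-08 m
D = kB*T / (6*pi*eta*R)
D = 1.381e-23 * 303 / (6 * pi * 0.00102 * 3.7e-08)
D = 5.88211e-12 m^2/s = 5.882 um^2/s

5.882


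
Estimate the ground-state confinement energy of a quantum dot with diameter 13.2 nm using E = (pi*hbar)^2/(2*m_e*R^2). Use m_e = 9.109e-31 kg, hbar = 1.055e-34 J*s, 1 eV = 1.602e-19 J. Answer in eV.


Radius R = 13.2/2 = 6.6 nm = 6.6e-09 m
E = (pi * 1.055e-34)^2 / (2 * 9.109e-31 * (6.6e-09)^2)
E(J) = 1.38425e-21
E = E(J) / 1.602e-19 = 0.0086 eV

0.0086


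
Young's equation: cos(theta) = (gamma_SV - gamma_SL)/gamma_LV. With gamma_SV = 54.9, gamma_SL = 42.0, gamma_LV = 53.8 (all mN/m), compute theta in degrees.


cos(theta) = (gamma_SV - gamma_SL) / gamma_LV
cos(theta) = (54.9 - 42.0) / 53.8
cos(theta) = 0.239777
theta = arccos(0.239777) = 76.13 degrees

76.13


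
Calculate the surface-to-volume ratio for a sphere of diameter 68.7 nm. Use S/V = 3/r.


Radius r = 68.7/2 = 34.35 nm
S/V = 3 / r = 3 / 34.35
S/V = 0.0873 nm^-1

0.0873


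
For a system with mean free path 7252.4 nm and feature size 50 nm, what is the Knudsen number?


Knudsen number Kn = lambda / L
Kn = 7252.4 / 50
Kn = 145.048

145.048


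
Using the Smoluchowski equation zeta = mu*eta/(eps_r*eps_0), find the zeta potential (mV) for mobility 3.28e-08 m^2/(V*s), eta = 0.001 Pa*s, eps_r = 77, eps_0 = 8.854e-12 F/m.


Smoluchowski equation: zeta = mu * eta / (eps_r * eps_0)
zeta = 3.28e-08 * 0.001 / (77 * 8.854e-12)
zeta = 0.048111 V = 48.11 mV

48.11


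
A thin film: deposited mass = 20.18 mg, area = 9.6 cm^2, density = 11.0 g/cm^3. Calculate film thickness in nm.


Convert: m = 20.18 mg = 2.0180e-05 kg, A = 9.6 cm^2 = 9.6000e-04 m^2, rho = 11.0 g/cm^3 = 11000 kg/m^3
t = m / (A * rho)
t = 2.0180e-05 / (9.6000e-04 * 11000)
t = 1.9110e-06 m = 1911.0 nm

1911.0


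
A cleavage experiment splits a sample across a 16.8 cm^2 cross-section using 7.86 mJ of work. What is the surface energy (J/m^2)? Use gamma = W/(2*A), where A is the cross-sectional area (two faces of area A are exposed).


Convert: A = 16.8 cm^2 = 0.00168 m^2, W = 7.86 mJ = 0.00786 J
Cleaving exposes two faces of area A, so total new surface = 2*A and gamma = W / (2*A)
gamma = 0.00786 / (2 * 0.00168)
gamma = 2.339 J/m^2

2.339


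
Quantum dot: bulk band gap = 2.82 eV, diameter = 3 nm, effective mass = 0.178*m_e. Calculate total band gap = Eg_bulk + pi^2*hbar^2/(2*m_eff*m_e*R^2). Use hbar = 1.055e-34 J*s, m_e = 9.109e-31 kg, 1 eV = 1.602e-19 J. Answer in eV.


Radius R = 3/2 nm = 1.5e-09 m
Confinement energy dE = pi^2 * hbar^2 / (2 * m_eff * m_e * R^2)
dE = pi^2 * (1.055e-34)^2 / (2 * 0.178 * 9.109e-31 * (1.5e-09)^2) J, divided by 1.602e-19 J/eV
dE = 0.9398 eV
Total band gap = E_g(bulk) + dE = 2.82 + 0.9398 = 3.7598 eV

3.7598


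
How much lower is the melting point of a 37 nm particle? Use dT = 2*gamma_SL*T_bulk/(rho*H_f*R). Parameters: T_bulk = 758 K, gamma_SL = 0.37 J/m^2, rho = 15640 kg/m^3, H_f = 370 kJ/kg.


Radius R = 37/2 = 18.5 nm = 1.85e-08 m
Convert H_f = 370 kJ/kg = 370000 J/kg
dT = 2 * gamma_SL * T_bulk / (rho * H_f * R)
dT = 2 * 0.37 * 758 / (15640 * 370000 * 1.85e-08)
dT = 5.2 K

5.2


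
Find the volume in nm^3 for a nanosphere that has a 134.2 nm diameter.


Radius r = 134.2/2 = 67.1 nm
Volume V = (4/3) * pi * r^3
V = (4/3) * pi * (67.1)^3
V = 1265482.58 nm^3

1265482.58


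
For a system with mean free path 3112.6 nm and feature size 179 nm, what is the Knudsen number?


Knudsen number Kn = lambda / L
Kn = 3112.6 / 179
Kn = 17.3888

17.3888


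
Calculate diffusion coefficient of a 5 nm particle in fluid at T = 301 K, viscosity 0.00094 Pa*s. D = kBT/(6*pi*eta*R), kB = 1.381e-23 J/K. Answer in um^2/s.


Radius R = 5/2 = 2.5 nm = 2.5e-09 m
D = kB*T / (6*pi*eta*R)
D = 1.381e-23 * 301 / (6 * pi * 0.00094 * 2.5e-09)
D = 9.38407e-11 m^2/s = 93.841 um^2/s

93.841


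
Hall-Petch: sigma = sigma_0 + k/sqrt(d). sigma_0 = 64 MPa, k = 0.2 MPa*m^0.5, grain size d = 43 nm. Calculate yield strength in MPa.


d = 43 nm = 4.3e-08 m
sqrt(d) = 0.0002073644
Hall-Petch contribution = k / sqrt(d) = 0.2 / 0.0002073644 = 964.5 MPa
sigma = sigma_0 + k/sqrt(d) = 64 + 964.5 = 1028.5 MPa

1028.5


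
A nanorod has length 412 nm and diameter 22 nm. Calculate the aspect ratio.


Aspect ratio AR = length / diameter
AR = 412 / 22
AR = 18.73

18.73


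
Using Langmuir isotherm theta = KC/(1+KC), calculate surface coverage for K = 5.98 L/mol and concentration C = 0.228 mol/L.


Langmuir isotherm: theta = K*C / (1 + K*C)
K*C = 5.98 * 0.228 = 1.36344
theta = 1.36344 / (1 + 1.36344) = 1.36344 / 2.36344
theta = 0.5769

0.5769


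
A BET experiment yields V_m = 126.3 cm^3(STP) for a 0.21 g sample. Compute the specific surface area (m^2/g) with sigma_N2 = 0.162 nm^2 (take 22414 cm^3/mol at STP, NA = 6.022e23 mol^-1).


Number of moles in monolayer = V_m / 22414 = 126.3 / 22414 = 0.00563487
Number of molecules = moles * NA = 0.00563487 * 6.022e23
SA = molecules * sigma / mass
SA = (126.3 / 22414) * 6.022e23 * 0.162e-18 / 0.21
SA = 2617.7 m^2/g

2617.7


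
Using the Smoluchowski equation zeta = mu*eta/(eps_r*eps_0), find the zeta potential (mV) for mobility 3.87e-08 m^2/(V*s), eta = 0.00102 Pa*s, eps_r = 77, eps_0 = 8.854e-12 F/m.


Smoluchowski equation: zeta = mu * eta / (eps_r * eps_0)
zeta = 3.87e-08 * 0.00102 / (77 * 8.854e-12)
zeta = 0.0579 V = 57.9 mV

57.9


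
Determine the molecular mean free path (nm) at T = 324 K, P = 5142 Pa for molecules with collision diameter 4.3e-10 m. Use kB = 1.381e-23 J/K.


Mean free path: lambda = kB*T / (sqrt(2) * pi * d^2 * P)
lambda = 1.381e-23 * 324 / (sqrt(2) * pi * (4.3e-10)^2 * 5142)
lambda = 1.05927e-06 m
lambda = 1059.27 nm

1059.27


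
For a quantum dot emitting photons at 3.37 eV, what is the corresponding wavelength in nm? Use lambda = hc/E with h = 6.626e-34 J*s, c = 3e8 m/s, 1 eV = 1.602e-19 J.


Convert energy: E = 3.37 eV = 3.37 * 1.602e-19 = 5.39874e-19 J
lambda = h*c / E = 6.626e-34 * 3e8 / 5.39874e-19
lambda = 3.68197e-07 m = 368.2 nm

368.2


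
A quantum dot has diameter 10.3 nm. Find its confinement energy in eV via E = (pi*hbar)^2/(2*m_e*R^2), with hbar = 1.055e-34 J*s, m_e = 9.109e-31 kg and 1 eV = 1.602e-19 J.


Radius R = 10.3/2 = 5.15 nm = 5.15e-09 m
E = (pi * 1.055e-34)^2 / (2 * 9.109e-31 * (5.15e-09)^2)
E(J) = 2.27347e-21
E = E(J) / 1.602e-19 = 0.0142 eV

0.0142


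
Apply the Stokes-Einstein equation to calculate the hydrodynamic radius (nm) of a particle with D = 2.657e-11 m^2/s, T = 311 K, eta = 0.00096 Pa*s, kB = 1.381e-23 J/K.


Stokes-Einstein: R = kB*T / (6*pi*eta*D)
R = 1.381e-23 * 311 / (6 * pi * 0.00096 * 2.657e-11)
R = 8.93285e-09 m = 8.93 nm

8.93


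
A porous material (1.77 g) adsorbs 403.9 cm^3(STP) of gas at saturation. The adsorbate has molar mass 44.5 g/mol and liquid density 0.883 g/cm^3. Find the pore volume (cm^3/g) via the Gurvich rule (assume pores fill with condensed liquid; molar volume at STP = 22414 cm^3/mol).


Moles adsorbed n = V_ads / 22414 = 403.9 / 22414 = 1.801999e-02 mol
Liquid volume V_liq = n * M / rho_liq = 1.801999e-02 * 44.5 / 0.883 = 0.90814 cm^3
Specific pore volume V_pore = V_liq / m_sample = 0.90814 / 1.77
V_pore = 0.5131 cm^3/g

0.5131


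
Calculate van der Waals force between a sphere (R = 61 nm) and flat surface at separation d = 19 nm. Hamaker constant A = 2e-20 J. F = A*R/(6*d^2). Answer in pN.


Convert to SI: R = 61 nm = 6.1e-08 m, d = 19 nm = 1.9e-08 m
F = A * R / (6 * d^2)
F = 2e-20 * 6.1e-08 / (6 * (1.9e-08)^2)
F = 5.6325e-13 N = 0.563 pN

0.563


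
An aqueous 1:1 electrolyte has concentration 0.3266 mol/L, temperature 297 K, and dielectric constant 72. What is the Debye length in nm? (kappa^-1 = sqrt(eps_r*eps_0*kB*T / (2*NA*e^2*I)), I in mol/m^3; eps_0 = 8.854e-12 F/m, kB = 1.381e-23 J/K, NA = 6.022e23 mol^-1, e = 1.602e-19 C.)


Ionic strength I = 0.3266 * 1^2 * 1000 = 326.6 mol/m^3
kappa^-1 = sqrt(72 * 8.854e-12 * 1.381e-23 * 297 / (2 * 6.022e23 * (1.602e-19)^2 * 326.6))
kappa^-1 = 0.509 nm

0.509


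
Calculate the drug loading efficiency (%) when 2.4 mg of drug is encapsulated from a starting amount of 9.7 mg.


Drug loading efficiency = (drug loaded / drug initial) * 100
DLE = 2.4 / 9.7 * 100
DLE = 0.2474 * 100
DLE = 24.74%

24.74


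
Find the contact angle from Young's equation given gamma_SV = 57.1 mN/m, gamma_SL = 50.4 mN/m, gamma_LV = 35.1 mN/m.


cos(theta) = (gamma_SV - gamma_SL) / gamma_LV
cos(theta) = (57.1 - 50.4) / 35.1
cos(theta) = 0.190883
theta = arccos(0.190883) = 79.0 degrees

79.0


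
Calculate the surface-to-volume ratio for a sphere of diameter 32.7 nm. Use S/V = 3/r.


Radius r = 32.7/2 = 16.35 nm
S/V = 3 / r = 3 / 16.35
S/V = 0.1835 nm^-1

0.1835


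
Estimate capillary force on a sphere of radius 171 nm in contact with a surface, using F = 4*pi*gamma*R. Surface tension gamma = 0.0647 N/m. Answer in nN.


Convert radius: R = 171 nm = 1.71e-07 m
F = 4 * pi * gamma * R
F = 4 * pi * 0.0647 * 1.71e-07
F = 1.39031e-07 N = 139.0306 nN

139.0306


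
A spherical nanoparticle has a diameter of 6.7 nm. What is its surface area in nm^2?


Radius r = 6.7/2 = 3.35 nm
Surface area SA = 4 * pi * r^2
SA = 4 * pi * (3.35)^2
SA = 141.03 nm^2

141.03


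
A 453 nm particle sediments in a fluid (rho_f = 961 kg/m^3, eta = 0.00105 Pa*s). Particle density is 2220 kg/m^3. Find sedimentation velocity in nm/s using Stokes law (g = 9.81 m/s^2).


Radius R = 453/2 nm = 2.265e-07 m
Density difference = 2220 - 961 = 1259 kg/m^3
v = 2 * R^2 * (rho_p - rho_f) * g / (9 * eta)
v = 2 * (2.265e-07)^2 * 1259 * 9.81 / (9 * 0.00105)
v = 1.341e-07 m/s = 134.1002 nm/s

134.1002


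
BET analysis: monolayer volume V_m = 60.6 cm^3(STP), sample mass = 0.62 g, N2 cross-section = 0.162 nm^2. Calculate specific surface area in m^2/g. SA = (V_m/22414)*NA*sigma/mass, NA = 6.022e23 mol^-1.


Number of moles in monolayer = V_m / 22414 = 60.6 / 22414 = 0.00270367
Number of molecules = moles * NA = 0.00270367 * 6.022e23
SA = molecules * sigma / mass
SA = (60.6 / 22414) * 6.022e23 * 0.162e-18 / 0.62
SA = 425.4 m^2/g

425.4


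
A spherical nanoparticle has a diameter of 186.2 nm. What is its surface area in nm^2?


Radius r = 186.2/2 = 93.1 nm
Surface area SA = 4 * pi * r^2
SA = 4 * pi * (93.1)^2
SA = 108920.4 nm^2

108920.4


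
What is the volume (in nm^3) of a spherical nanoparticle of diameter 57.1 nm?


Radius r = 57.1/2 = 28.55 nm
Volume V = (4/3) * pi * r^3
V = (4/3) * pi * (28.55)^3
V = 97478.08 nm^3

97478.08


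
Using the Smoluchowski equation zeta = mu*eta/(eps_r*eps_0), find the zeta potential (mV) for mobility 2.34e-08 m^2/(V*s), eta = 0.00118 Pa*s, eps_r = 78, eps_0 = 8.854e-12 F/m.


Smoluchowski equation: zeta = mu * eta / (eps_r * eps_0)
zeta = 2.34e-08 * 0.00118 / (78 * 8.854e-12)
zeta = 0.039982 V = 39.98 mV

39.98


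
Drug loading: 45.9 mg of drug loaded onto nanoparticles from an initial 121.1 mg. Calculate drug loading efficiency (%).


Drug loading efficiency = (drug loaded / drug initial) * 100
DLE = 45.9 / 121.1 * 100
DLE = 0.379 * 100
DLE = 37.9%

37.9


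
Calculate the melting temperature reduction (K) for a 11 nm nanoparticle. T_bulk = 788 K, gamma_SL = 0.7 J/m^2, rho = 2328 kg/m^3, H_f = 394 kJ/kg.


Radius R = 11/2 = 5.5 nm = 5.5e-09 m
Convert H_f = 394 kJ/kg = 394000 J/kg
dT = 2 * gamma_SL * T_bulk / (rho * H_f * R)
dT = 2 * 0.7 * 788 / (2328 * 394000 * 5.5e-09)
dT = 218.7 K

218.7


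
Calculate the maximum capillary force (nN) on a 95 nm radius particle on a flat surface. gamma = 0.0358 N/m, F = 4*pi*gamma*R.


Convert radius: R = 95 nm = 9.5e-08 m
F = 4 * pi * gamma * R
F = 4 * pi * 0.0358 * 9.5e-08
F = 4.27382e-08 N = 42.7382 nN

42.7382


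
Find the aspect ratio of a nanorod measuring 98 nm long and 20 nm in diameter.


Aspect ratio AR = length / diameter
AR = 98 / 20
AR = 4.9

4.9


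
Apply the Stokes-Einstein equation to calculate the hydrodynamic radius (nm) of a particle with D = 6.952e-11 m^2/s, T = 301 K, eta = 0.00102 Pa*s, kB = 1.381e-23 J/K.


Stokes-Einstein: R = kB*T / (6*pi*eta*D)
R = 1.381e-23 * 301 / (6 * pi * 0.00102 * 6.952e-11)
R = 3.10992e-09 m = 3.11 nm

3.11


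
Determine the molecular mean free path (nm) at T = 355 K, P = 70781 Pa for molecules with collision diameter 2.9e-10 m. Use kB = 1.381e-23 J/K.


Mean free path: lambda = kB*T / (sqrt(2) * pi * d^2 * P)
lambda = 1.381e-23 * 355 / (sqrt(2) * pi * (2.9e-10)^2 * 70781)
lambda = 1.85372e-07 m
lambda = 185.37 nm

185.37


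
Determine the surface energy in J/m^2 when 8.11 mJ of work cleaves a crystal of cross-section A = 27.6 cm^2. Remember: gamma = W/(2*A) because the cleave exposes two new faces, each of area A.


Convert: A = 27.6 cm^2 = 0.00276 m^2, W = 8.11 mJ = 0.00811 J
Cleaving exposes two faces of area A, so total new surface = 2*A and gamma = W / (2*A)
gamma = 0.00811 / (2 * 0.00276)
gamma = 1.469 J/m^2

1.469


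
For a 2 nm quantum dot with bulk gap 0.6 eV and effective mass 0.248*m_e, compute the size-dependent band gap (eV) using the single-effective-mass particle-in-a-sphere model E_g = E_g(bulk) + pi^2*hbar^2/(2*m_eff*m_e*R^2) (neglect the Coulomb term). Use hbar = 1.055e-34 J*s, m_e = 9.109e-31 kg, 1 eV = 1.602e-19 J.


Radius R = 2/2 nm = 1e-09 m
Confinement energy dE = pi^2 * hbar^2 / (2 * m_eff * m_e * R^2)
dE = pi^2 * (1.055e-34)^2 / (2 * 0.248 * 9.109e-31 * (1e-09)^2) J, divided by 1.602e-19 J/eV
dE = 1.5177 eV
Total band gap = E_g(bulk) + dE = 0.6 + 1.5177 = 2.1177 eV

2.1177


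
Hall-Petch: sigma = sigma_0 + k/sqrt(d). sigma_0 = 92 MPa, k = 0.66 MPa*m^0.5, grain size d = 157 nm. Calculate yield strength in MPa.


d = 157 nm = 1.57e-07 m
sqrt(d) = 0.0003962323
Hall-Petch contribution = k / sqrt(d) = 0.66 / 0.0003962323 = 1665.7 MPa
sigma = sigma_0 + k/sqrt(d) = 92 + 1665.7 = 1757.7 MPa

1757.7


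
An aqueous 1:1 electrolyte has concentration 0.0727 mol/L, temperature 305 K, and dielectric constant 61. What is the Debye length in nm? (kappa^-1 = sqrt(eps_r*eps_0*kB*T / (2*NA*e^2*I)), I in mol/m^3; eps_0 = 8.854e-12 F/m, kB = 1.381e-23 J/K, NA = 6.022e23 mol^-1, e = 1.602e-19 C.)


Ionic strength I = 0.0727 * 1^2 * 1000 = 72.7 mol/m^3
kappa^-1 = sqrt(61 * 8.854e-12 * 1.381e-23 * 305 / (2 * 6.022e23 * (1.602e-19)^2 * 72.7))
kappa^-1 = 1.006 nm

1.006


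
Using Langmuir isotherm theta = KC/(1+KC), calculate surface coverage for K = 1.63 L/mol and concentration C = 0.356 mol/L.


Langmuir isotherm: theta = K*C / (1 + K*C)
K*C = 1.63 * 0.356 = 0.58028
theta = 0.58028 / (1 + 0.58028) = 0.58028 / 1.58028
theta = 0.3672

0.3672


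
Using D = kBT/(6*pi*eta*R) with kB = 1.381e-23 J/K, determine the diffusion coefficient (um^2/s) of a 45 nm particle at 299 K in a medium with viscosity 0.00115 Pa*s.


Radius R = 45/2 = 22.5 nm = 2.25e-08 m
D = kB*T / (6*pi*eta*R)
D = 1.381e-23 * 299 / (6 * pi * 0.00115 * 2.25e-08)
D = 8.4661e-12 m^2/s = 8.466 um^2/s

8.466


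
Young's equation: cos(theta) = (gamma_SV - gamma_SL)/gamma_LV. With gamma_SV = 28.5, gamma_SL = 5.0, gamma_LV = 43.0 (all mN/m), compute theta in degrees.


cos(theta) = (gamma_SV - gamma_SL) / gamma_LV
cos(theta) = (28.5 - 5.0) / 43.0
cos(theta) = 0.546512
theta = arccos(0.546512) = 56.87 degrees

56.87


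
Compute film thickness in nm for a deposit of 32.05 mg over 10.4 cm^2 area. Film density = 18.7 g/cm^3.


Convert: m = 32.05 mg = 3.2050e-05 kg, A = 10.4 cm^2 = 1.0400e-03 m^2, rho = 18.7 g/cm^3 = 18700 kg/m^3
t = m / (A * rho)
t = 3.2050e-05 / (1.0400e-03 * 18700)
t = 1.6480e-06 m = 1648.0 nm

1648.0


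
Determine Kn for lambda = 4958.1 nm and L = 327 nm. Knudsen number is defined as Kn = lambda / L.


Knudsen number Kn = lambda / L
Kn = 4958.1 / 327
Kn = 15.1624

15.1624


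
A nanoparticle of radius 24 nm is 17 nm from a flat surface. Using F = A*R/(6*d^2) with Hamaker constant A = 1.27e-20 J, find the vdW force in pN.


Convert to SI: R = 24 nm = 2.4e-08 m, d = 17 nm = 1.7e-08 m
F = A * R / (6 * d^2)
F = 1.27e-20 * 2.4e-08 / (6 * (1.7e-08)^2)
F = 1.75779e-13 N = 0.176 pN

0.176


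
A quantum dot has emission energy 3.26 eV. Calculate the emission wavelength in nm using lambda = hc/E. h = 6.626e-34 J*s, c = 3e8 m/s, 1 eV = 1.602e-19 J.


Convert energy: E = 3.26 eV = 3.26 * 1.602e-19 = 5.22252e-19 J
lambda = h*c / E = 6.626e-34 * 3e8 / 5.22252e-19
lambda = 3.80621e-07 m = 380.6 nm

380.6


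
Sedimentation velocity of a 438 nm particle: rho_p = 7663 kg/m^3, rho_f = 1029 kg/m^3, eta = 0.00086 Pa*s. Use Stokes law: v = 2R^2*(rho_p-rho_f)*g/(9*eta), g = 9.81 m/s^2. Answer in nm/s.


Radius R = 438/2 nm = 2.19e-07 m
Density difference = 7663 - 1029 = 6634 kg/m^3
v = 2 * R^2 * (rho_p - rho_f) * g / (9 * eta)
v = 2 * (2.19e-07)^2 * 6634 * 9.81 / (9 * 0.00086)
v = 8.06532e-07 m/s = 806.5323 nm/s

806.5323


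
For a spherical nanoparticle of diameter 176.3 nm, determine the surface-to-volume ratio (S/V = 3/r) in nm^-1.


Radius r = 176.3/2 = 88.15 nm
S/V = 3 / r = 3 / 88.15
S/V = 0.034 nm^-1

0.034


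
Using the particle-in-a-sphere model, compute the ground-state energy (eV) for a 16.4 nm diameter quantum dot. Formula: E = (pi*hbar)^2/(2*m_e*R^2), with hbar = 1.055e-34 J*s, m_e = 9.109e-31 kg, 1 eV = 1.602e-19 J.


Radius R = 16.4/2 = 8.2 nm = 8.2e-09 m
E = (pi * 1.055e-34)^2 / (2 * 9.109e-31 * (8.2e-09)^2)
E(J) = 8.9676e-22
E = E(J) / 1.602e-19 = 0.0056 eV

0.0056


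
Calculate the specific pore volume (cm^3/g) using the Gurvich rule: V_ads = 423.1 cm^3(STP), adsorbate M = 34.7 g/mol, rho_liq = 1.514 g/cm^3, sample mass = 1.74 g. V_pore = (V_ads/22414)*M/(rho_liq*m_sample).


Moles adsorbed n = V_ads / 22414 = 423.1 / 22414 = 1.887659e-02 mol
Liquid volume V_liq = n * M / rho_liq = 1.887659e-02 * 34.7 / 1.514 = 0.43264 cm^3
Specific pore volume V_pore = V_liq / m_sample = 0.43264 / 1.74
V_pore = 0.2486 cm^3/g

0.2486


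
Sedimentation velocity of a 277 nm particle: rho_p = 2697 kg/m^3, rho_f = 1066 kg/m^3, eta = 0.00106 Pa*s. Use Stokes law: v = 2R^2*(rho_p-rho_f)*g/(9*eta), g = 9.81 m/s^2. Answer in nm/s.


Radius R = 277/2 nm = 1.385e-07 m
Density difference = 2697 - 1066 = 1631 kg/m^3
v = 2 * R^2 * (rho_p - rho_f) * g / (9 * eta)
v = 2 * (1.385e-07)^2 * 1631 * 9.81 / (9 * 0.00106)
v = 6.43434e-08 m/s = 64.3434 nm/s

64.3434


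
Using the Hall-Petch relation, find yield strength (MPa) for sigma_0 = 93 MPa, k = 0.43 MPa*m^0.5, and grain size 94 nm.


d = 94 nm = 9.4e-08 m
sqrt(d) = 0.0003065942
Hall-Petch contribution = k / sqrt(d) = 0.43 / 0.0003065942 = 1402.5 MPa
sigma = sigma_0 + k/sqrt(d) = 93 + 1402.5 = 1495.5 MPa

1495.5


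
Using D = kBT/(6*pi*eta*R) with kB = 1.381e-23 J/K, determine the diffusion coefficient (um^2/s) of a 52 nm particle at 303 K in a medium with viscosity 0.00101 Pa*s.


Radius R = 52/2 = 26 nm = 2.6e-08 m
D = kB*T / (6*pi*eta*R)
D = 1.381e-23 * 303 / (6 * pi * 0.00101 * 2.6e-08)
D = 8.45358e-12 m^2/s = 8.454 um^2/s

8.454


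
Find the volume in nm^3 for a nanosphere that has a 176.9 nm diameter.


Radius r = 176.9/2 = 88.45 nm
Volume V = (4/3) * pi * r^3
V = (4/3) * pi * (88.45)^3
V = 2898558.84 nm^3

2898558.84


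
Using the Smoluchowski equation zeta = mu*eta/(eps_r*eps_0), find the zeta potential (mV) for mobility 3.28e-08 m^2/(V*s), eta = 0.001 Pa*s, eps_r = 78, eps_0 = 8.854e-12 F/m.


Smoluchowski equation: zeta = mu * eta / (eps_r * eps_0)
zeta = 3.28e-08 * 0.001 / (78 * 8.854e-12)
zeta = 0.047494 V = 47.49 mV

47.49


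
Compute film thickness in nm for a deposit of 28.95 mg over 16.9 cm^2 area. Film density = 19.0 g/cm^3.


Convert: m = 28.95 mg = 2.8950e-05 kg, A = 16.9 cm^2 = 1.6900e-03 m^2, rho = 19.0 g/cm^3 = 19000 kg/m^3
t = m / (A * rho)
t = 2.8950e-05 / (1.6900e-03 * 19000)
t = 9.0159e-07 m = 901.6 nm

901.6


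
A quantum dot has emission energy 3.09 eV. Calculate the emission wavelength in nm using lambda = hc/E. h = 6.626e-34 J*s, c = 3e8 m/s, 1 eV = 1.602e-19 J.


Convert energy: E = 3.09 eV = 3.09 * 1.602e-19 = 4.95018e-19 J
lambda = h*c / E = 6.626e-34 * 3e8 / 4.95018e-19
lambda = 4.01561e-07 m = 401.6 nm

401.6


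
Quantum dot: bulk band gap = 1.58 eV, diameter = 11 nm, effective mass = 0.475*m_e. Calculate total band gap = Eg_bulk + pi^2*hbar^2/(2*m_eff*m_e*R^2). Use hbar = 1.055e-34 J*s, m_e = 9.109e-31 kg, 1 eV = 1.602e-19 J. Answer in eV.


Radius R = 11/2 nm = 5.5e-09 m
Confinement energy dE = pi^2 * hbar^2 / (2 * m_eff * m_e * R^2)
dE = pi^2 * (1.055e-34)^2 / (2 * 0.475 * 9.109e-31 * (5.5e-09)^2) J, divided by 1.602e-19 J/eV
dE = 0.0262 eV
Total band gap = E_g(bulk) + dE = 1.58 + 0.0262 = 1.6062 eV

1.6062


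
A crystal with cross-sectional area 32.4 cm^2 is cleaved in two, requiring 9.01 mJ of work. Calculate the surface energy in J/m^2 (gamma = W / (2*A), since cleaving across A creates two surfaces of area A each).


Convert: A = 32.4 cm^2 = 0.00324 m^2, W = 9.01 mJ = 0.00901 J
Cleaving exposes two faces of area A, so total new surface = 2*A and gamma = W / (2*A)
gamma = 0.00901 / (2 * 0.00324)
gamma = 1.39 J/m^2

1.39


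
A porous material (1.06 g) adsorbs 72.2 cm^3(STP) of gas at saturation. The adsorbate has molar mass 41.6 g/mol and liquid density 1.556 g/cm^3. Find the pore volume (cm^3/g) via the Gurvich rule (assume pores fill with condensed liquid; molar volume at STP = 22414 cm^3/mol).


Moles adsorbed n = V_ads / 22414 = 72.2 / 22414 = 3.221201e-03 mol
Liquid volume V_liq = n * M / rho_liq = 3.221201e-03 * 41.6 / 1.556 = 0.08612 cm^3
Specific pore volume V_pore = V_liq / m_sample = 0.08612 / 1.06
V_pore = 0.0812 cm^3/g

0.0812


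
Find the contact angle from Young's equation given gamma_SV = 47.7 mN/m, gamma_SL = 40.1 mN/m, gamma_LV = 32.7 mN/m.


cos(theta) = (gamma_SV - gamma_SL) / gamma_LV
cos(theta) = (47.7 - 40.1) / 32.7
cos(theta) = 0.232416
theta = arccos(0.232416) = 76.56 degrees

76.56


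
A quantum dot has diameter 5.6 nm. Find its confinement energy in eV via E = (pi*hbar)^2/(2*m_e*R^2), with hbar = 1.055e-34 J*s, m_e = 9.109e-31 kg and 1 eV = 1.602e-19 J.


Radius R = 5.6/2 = 2.8 nm = 2.8e-09 m
E = (pi * 1.055e-34)^2 / (2 * 9.109e-31 * (2.8e-09)^2)
E(J) = 7.69109e-21
E = E(J) / 1.602e-19 = 0.048 eV

0.048


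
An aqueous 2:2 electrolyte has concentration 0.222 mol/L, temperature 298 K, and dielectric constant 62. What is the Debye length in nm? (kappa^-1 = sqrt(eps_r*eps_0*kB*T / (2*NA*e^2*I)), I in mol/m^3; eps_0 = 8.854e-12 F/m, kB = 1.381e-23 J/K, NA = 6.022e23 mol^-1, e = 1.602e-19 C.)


Ionic strength I = 0.222 * 2^2 * 1000 = 888 mol/m^3
kappa^-1 = sqrt(62 * 8.854e-12 * 1.381e-23 * 298 / (2 * 6.022e23 * (1.602e-19)^2 * 888))
kappa^-1 = 0.287 nm

0.287


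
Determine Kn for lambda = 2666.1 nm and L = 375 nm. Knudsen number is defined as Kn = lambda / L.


Knudsen number Kn = lambda / L
Kn = 2666.1 / 375
Kn = 7.1096

7.1096


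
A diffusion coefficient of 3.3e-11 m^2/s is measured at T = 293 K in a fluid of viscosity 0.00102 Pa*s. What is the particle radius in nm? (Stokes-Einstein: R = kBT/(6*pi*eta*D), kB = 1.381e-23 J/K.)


Stokes-Einstein: R = kB*T / (6*pi*eta*D)
R = 1.381e-23 * 293 / (6 * pi * 0.00102 * 3.3e-11)
R = 6.37744e-09 m = 6.38 nm

6.38


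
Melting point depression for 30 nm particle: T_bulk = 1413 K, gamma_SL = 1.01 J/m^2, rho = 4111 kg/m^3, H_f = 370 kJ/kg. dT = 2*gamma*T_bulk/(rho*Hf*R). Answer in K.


Radius R = 30/2 = 15 nm = 1.5e-08 m
Convert H_f = 370 kJ/kg = 370000 J/kg
dT = 2 * gamma_SL * T_bulk / (rho * H_f * R)
dT = 2 * 1.01 * 1413 / (4111 * 370000 * 1.5e-08)
dT = 125.1 K

125.1


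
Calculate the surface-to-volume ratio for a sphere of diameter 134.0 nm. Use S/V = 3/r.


Radius r = 134.0/2 = 67 nm
S/V = 3 / r = 3 / 67
S/V = 0.0448 nm^-1

0.0448


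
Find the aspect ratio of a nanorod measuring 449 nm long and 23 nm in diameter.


Aspect ratio AR = length / diameter
AR = 449 / 23
AR = 19.52

19.52


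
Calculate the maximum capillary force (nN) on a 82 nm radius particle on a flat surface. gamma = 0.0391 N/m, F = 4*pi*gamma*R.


Convert radius: R = 82 nm = 8.2e-08 m
F = 4 * pi * gamma * R
F = 4 * pi * 0.0391 * 8.2e-08
F = 4.02903e-08 N = 40.2903 nN

40.2903


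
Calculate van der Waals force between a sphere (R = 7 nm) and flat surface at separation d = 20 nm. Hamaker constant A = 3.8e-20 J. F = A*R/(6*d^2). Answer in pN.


Convert to SI: R = 7 nm = 7e-09 m, d = 20 nm = 2e-08 m
F = A * R / (6 * d^2)
F = 3.8e-20 * 7e-09 / (6 * (2e-08)^2)
F = 1.10833e-13 N = 0.111 pN

0.111


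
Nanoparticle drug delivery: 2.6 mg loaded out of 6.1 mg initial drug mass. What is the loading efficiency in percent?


Drug loading efficiency = (drug loaded / drug initial) * 100
DLE = 2.6 / 6.1 * 100
DLE = 0.4262 * 100
DLE = 42.62%

42.62


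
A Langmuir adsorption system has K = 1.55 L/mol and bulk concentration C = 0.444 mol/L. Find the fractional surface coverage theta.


Langmuir isotherm: theta = K*C / (1 + K*C)
K*C = 1.55 * 0.444 = 0.6882
theta = 0.6882 / (1 + 0.6882) = 0.6882 / 1.6882
theta = 0.4077

0.4077


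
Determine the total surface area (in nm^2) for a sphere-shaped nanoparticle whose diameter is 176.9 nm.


Radius r = 176.9/2 = 88.45 nm
Surface area SA = 4 * pi * r^2
SA = 4 * pi * (88.45)^2
SA = 98311.78 nm^2

98311.78


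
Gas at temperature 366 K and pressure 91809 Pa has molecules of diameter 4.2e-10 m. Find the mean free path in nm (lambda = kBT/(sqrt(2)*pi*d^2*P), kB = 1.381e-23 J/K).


Mean free path: lambda = kB*T / (sqrt(2) * pi * d^2 * P)
lambda = 1.381e-23 * 366 / (sqrt(2) * pi * (4.2e-10)^2 * 91809)
lambda = 7.02467e-08 m
lambda = 70.25 nm

70.25


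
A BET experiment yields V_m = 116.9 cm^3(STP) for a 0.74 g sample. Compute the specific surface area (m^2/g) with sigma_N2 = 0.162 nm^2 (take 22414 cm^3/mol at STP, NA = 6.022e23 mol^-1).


Number of moles in monolayer = V_m / 22414 = 116.9 / 22414 = 0.00521549
Number of molecules = moles * NA = 0.00521549 * 6.022e23
SA = molecules * sigma / mass
SA = (116.9 / 22414) * 6.022e23 * 0.162e-18 / 0.74
SA = 687.6 m^2/g

687.6


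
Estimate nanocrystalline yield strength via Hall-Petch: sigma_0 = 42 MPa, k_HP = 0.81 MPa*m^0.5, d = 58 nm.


d = 58 nm = 5.8e-08 m
sqrt(d) = 0.0002408319
Hall-Petch contribution = k / sqrt(d) = 0.81 / 0.0002408319 = 3363.3 MPa
sigma = sigma_0 + k/sqrt(d) = 42 + 3363.3 = 3405.3 MPa

3405.3


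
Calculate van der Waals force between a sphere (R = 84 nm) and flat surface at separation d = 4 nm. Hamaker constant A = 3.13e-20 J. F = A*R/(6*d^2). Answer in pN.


Convert to SI: R = 84 nm = 8.4e-08 m, d = 4 nm = 4e-09 m
F = A * R / (6 * d^2)
F = 3.13e-20 * 8.4e-08 / (6 * (4e-09)^2)
F = 2.73875e-11 N = 27.387 pN

27.387


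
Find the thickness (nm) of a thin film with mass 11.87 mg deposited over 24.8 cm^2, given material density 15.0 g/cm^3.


Convert: m = 11.87 mg = 1.1870e-05 kg, A = 24.8 cm^2 = 2.4800e-03 m^2, rho = 15.0 g/cm^3 = 15000 kg/m^3
t = m / (A * rho)
t = 1.1870e-05 / (2.4800e-03 * 15000)
t = 3.1909e-07 m = 319.1 nm

319.1


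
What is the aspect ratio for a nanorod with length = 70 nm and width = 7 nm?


Aspect ratio AR = length / diameter
AR = 70 / 7
AR = 10.0

10.0


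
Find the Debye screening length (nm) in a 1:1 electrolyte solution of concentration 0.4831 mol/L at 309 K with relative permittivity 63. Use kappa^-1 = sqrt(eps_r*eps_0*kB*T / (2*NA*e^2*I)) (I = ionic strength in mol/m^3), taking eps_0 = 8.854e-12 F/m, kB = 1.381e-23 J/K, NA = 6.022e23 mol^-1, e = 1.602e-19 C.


Ionic strength I = 0.4831 * 1^2 * 1000 = 483.1 mol/m^3
kappa^-1 = sqrt(63 * 8.854e-12 * 1.381e-23 * 309 / (2 * 6.022e23 * (1.602e-19)^2 * 483.1))
kappa^-1 = 0.399 nm

0.399


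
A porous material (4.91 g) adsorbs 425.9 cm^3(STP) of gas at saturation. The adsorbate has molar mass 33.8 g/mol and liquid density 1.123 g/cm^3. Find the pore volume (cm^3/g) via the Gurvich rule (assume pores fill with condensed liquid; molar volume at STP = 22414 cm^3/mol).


Moles adsorbed n = V_ads / 22414 = 425.9 / 22414 = 1.900152e-02 mol
Liquid volume V_liq = n * M / rho_liq = 1.900152e-02 * 33.8 / 1.123 = 0.57191 cm^3
Specific pore volume V_pore = V_liq / m_sample = 0.57191 / 4.91
V_pore = 0.1165 cm^3/g

0.1165


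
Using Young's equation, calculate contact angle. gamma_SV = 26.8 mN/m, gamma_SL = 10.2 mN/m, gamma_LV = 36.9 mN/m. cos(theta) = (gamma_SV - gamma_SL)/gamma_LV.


cos(theta) = (gamma_SV - gamma_SL) / gamma_LV
cos(theta) = (26.8 - 10.2) / 36.9
cos(theta) = 0.449864
theta = arccos(0.449864) = 63.27 degrees

63.27


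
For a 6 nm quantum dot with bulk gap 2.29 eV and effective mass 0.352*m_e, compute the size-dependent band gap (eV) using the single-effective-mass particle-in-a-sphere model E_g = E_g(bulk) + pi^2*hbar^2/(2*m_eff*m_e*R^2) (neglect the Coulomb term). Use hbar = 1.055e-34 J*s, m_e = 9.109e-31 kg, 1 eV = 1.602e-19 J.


Radius R = 6/2 nm = 3e-09 m
Confinement energy dE = pi^2 * hbar^2 / (2 * m_eff * m_e * R^2)
dE = pi^2 * (1.055e-34)^2 / (2 * 0.352 * 9.109e-31 * (3e-09)^2) J, divided by 1.602e-19 J/eV
dE = 0.1188 eV
Total band gap = E_g(bulk) + dE = 2.29 + 0.1188 = 2.4088 eV

2.4088


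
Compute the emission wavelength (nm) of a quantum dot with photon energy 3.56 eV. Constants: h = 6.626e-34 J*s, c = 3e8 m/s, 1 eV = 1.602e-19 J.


Convert energy: E = 3.56 eV = 3.56 * 1.602e-19 = 5.70312e-19 J
lambda = h*c / E = 6.626e-34 * 3e8 / 5.70312e-19
lambda = 3.48546e-07 m = 348.5 nm

348.5


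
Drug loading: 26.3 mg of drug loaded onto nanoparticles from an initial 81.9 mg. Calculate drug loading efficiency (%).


Drug loading efficiency = (drug loaded / drug initial) * 100
DLE = 26.3 / 81.9 * 100
DLE = 0.3211 * 100
DLE = 32.11%

32.11


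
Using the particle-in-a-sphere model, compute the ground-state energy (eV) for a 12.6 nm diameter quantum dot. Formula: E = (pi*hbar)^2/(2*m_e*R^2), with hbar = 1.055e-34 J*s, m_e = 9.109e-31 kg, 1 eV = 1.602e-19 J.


Radius R = 12.6/2 = 6.3 nm = 6.3e-09 m
E = (pi * 1.055e-34)^2 / (2 * 9.109e-31 * (6.3e-09)^2)
E(J) = 1.51923e-21
E = E(J) / 1.602e-19 = 0.0095 eV

0.0095


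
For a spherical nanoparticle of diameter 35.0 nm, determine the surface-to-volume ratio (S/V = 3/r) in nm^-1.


Radius r = 35.0/2 = 17.5 nm
S/V = 3 / r = 3 / 17.5
S/V = 0.1714 nm^-1

0.1714


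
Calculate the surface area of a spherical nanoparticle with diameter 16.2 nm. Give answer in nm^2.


Radius r = 16.2/2 = 8.1 nm
Surface area SA = 4 * pi * r^2
SA = 4 * pi * (8.1)^2
SA = 824.48 nm^2

824.48


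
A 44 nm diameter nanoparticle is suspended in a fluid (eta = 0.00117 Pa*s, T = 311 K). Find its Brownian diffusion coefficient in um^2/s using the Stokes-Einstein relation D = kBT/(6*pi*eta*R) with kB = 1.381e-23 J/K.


Radius R = 44/2 = 22 nm = 2.2e-08 m
D = kB*T / (6*pi*eta*R)
D = 1.381e-23 * 311 / (6 * pi * 0.00117 * 2.2e-08)
D = 8.85206e-12 m^2/s = 8.852 um^2/s

8.852


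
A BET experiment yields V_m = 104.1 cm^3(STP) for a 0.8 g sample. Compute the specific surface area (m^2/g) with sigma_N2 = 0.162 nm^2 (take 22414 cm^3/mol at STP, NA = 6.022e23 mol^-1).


Number of moles in monolayer = V_m / 22414 = 104.1 / 22414 = 0.00464442
Number of molecules = moles * NA = 0.00464442 * 6.022e23
SA = molecules * sigma / mass
SA = (104.1 / 22414) * 6.022e23 * 0.162e-18 / 0.8
SA = 566.4 m^2/g

566.4


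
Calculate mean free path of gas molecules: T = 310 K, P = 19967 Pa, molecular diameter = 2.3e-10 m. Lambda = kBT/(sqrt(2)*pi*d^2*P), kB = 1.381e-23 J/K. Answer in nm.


Mean free path: lambda = kB*T / (sqrt(2) * pi * d^2 * P)
lambda = 1.381e-23 * 310 / (sqrt(2) * pi * (2.3e-10)^2 * 19967)
lambda = 9.12267e-07 m
lambda = 912.27 nm

912.27


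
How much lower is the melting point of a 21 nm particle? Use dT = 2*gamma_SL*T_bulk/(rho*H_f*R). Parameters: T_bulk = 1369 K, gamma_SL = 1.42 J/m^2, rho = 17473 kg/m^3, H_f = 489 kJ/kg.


Radius R = 21/2 = 10.5 nm = 1.05e-08 m
Convert H_f = 489 kJ/kg = 489000 J/kg
dT = 2 * gamma_SL * T_bulk / (rho * H_f * R)
dT = 2 * 1.42 * 1369 / (17473 * 489000 * 1.05e-08)
dT = 43.3 K

43.3


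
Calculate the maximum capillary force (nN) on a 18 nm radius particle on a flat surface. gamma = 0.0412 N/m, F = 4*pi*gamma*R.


Convert radius: R = 18 nm = 1.8e-08 m
F = 4 * pi * gamma * R
F = 4 * pi * 0.0412 * 1.8e-08
F = 9.31922e-09 N = 9.3192 nN

9.3192


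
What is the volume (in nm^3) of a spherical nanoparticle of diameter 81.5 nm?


Radius r = 81.5/2 = 40.75 nm
Volume V = (4/3) * pi * r^3
V = (4/3) * pi * (40.75)^3
V = 283446.73 nm^3

283446.73


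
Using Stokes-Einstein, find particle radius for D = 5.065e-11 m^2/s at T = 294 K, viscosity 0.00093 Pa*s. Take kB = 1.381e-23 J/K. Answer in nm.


Stokes-Einstein: R = kB*T / (6*pi*eta*D)
R = 1.381e-23 * 294 / (6 * pi * 0.00093 * 5.065e-11)
R = 4.57275e-09 m = 4.57 nm

4.57


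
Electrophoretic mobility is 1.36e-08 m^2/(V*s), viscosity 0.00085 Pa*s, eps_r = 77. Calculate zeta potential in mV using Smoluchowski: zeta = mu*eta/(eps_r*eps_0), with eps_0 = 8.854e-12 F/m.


Smoluchowski equation: zeta = mu * eta / (eps_r * eps_0)
zeta = 1.36e-08 * 0.00085 / (77 * 8.854e-12)
zeta = 0.016956 V = 16.96 mV

16.96


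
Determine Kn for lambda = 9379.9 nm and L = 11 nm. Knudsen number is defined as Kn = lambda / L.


Knudsen number Kn = lambda / L
Kn = 9379.9 / 11
Kn = 852.7182

852.7182


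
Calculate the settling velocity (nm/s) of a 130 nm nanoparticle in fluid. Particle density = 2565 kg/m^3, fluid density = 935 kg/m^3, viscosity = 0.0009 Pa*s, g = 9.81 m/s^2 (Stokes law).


Radius R = 130/2 nm = 6.5e-08 m
Density difference = 2565 - 935 = 1630 kg/m^3
v = 2 * R^2 * (rho_p - rho_f) * g / (9 * eta)
v = 2 * (6.5e-08)^2 * 1630 * 9.81 / (9 * 0.0009)
v = 1.66812e-08 m/s = 16.6812 nm/s

16.6812


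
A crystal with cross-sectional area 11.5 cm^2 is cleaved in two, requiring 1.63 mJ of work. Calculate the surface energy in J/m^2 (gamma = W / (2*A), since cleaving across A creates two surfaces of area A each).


Convert: A = 11.5 cm^2 = 0.00115 m^2, W = 1.63 mJ = 0.00163 J
Cleaving exposes two faces of area A, so total new surface = 2*A and gamma = W / (2*A)
gamma = 0.00163 / (2 * 0.00115)
gamma = 0.709 J/m^2

0.709


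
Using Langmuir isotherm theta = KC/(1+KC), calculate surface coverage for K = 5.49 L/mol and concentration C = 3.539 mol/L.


Langmuir isotherm: theta = K*C / (1 + K*C)
K*C = 5.49 * 3.539 = 19.42911
theta = 19.42911 / (1 + 19.42911) = 19.42911 / 20.42911
theta = 0.9511

0.9511


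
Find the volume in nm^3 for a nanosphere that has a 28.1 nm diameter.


Radius r = 28.1/2 = 14.05 nm
Volume V = (4/3) * pi * r^3
V = (4/3) * pi * (14.05)^3
V = 11617.63 nm^3

11617.63


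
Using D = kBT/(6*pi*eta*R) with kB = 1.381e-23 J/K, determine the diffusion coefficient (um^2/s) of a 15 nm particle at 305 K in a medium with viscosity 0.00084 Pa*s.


Radius R = 15/2 = 7.5 nm = 7.5e-09 m
D = kB*T / (6*pi*eta*R)
D = 1.381e-23 * 305 / (6 * pi * 0.00084 * 7.5e-09)
D = 3.54692e-11 m^2/s = 35.469 um^2/s

35.469
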